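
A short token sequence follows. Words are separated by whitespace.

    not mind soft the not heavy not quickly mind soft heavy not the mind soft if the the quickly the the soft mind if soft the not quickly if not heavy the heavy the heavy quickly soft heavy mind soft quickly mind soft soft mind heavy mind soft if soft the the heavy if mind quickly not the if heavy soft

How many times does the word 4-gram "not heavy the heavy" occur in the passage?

Scanning the 58 overlapping 4-gram windows for "not heavy the heavy":
  position 30–33: not heavy the heavy

1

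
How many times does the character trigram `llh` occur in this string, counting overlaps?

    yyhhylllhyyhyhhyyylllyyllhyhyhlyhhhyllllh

3

Sliding a length-3 window over the 41 characters (39 positions):
  position 7–9: llh
  position 24–26: llh
  position 39–41: llh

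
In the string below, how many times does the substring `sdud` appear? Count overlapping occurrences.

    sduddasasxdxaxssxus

1

Sliding a length-4 window over the 19 characters (16 positions):
  position 1–4: sdud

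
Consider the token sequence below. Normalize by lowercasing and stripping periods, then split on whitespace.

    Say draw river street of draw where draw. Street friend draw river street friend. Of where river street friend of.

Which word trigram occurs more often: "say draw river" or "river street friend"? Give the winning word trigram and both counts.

"say draw river": 1 occurrence
"river street friend": 2 occurrences

"river street friend" (2 vs 1)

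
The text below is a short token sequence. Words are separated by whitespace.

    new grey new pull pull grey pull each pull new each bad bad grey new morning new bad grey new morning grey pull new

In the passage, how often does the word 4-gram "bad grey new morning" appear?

2

Scanning the 21 overlapping 4-gram windows for "bad grey new morning":
  position 13–16: bad grey new morning
  position 18–21: bad grey new morning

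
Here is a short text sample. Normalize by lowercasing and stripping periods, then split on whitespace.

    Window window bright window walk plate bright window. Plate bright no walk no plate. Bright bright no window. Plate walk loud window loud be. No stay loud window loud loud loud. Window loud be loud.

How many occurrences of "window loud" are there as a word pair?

Scanning the 34 overlapping bigram windows for "window loud":
  position 22–23: window loud
  position 28–29: window loud
  position 32–33: window loud

3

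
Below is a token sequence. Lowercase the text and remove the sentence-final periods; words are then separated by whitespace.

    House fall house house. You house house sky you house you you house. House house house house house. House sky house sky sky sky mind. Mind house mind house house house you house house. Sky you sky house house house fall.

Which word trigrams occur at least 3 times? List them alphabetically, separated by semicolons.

Trigram counts meeting the condition (at least 3 times):
  house house house: 7
  house house sky: 3
  you house house: 3

house house house; house house sky; you house house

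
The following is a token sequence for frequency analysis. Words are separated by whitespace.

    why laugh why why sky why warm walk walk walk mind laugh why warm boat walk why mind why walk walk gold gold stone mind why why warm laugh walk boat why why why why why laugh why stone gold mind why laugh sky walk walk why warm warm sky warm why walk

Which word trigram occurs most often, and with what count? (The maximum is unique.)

"why why why", 3 times

Trigram frequencies (highest first):
  why why why: 3
  why laugh why: 2
  laugh why why: 1
  why why sky: 1
  why sky why: 1
  sky why warm: 1
  … (42 more, each ≤ 1)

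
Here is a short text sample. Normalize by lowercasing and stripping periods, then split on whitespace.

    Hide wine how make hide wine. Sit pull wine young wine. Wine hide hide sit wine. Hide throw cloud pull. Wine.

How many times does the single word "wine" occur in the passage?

Scanning the 21 tokens for "wine":
  position 2: wine
  position 6: wine
  position 9: wine
  position 11: wine
  position 12: wine
  position 16: wine
  position 21: wine

7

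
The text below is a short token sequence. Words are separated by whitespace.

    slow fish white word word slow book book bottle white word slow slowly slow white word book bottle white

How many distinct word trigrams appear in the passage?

19 tokens → 17 trigram windows in total.
Repeated trigrams (each contributes count−1 duplicates):
  book bottle white: 2
1 duplicate windows → 17 − 1 = 16 distinct.

16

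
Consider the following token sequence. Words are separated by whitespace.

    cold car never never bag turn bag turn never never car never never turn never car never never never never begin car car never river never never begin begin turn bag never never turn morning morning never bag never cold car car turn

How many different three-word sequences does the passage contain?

43 tokens → 41 trigram windows in total.
Repeated trigrams (each contributes count−1 duplicates):
  car never never: 3
  never car never: 2
  never never begin: 2
  never never never: 2
  never never turn: 2
6 duplicate windows → 41 − 6 = 35 distinct.

35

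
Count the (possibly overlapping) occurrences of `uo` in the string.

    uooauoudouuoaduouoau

5

Sliding a length-2 window over the 20 characters (19 positions):
  position 1–2: uo
  position 5–6: uo
  position 11–12: uo
  position 15–16: uo
  position 17–18: uo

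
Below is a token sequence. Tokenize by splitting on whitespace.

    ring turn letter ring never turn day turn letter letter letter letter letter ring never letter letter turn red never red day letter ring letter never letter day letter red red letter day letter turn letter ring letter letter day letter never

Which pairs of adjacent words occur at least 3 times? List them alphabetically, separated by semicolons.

day letter; letter day; letter letter; letter ring; turn letter

Bigram counts meeting the condition (at least 3 times):
  day letter: 4
  letter day: 3
  letter letter: 6
  letter ring: 4
  turn letter: 3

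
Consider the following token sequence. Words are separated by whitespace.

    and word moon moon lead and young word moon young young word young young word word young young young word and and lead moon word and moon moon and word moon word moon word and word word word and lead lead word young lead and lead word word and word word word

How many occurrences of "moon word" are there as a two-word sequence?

Scanning the 51 overlapping bigram windows for "moon word":
  position 24–25: moon word
  position 31–32: moon word
  position 33–34: moon word

3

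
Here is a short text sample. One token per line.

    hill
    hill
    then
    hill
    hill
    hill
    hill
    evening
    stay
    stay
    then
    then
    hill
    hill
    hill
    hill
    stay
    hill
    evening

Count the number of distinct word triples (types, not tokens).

19 tokens → 17 trigram windows in total.
Repeated trigrams (each contributes count−1 duplicates):
  hill hill hill: 4
  then hill hill: 2
4 duplicate windows → 17 − 4 = 13 distinct.

13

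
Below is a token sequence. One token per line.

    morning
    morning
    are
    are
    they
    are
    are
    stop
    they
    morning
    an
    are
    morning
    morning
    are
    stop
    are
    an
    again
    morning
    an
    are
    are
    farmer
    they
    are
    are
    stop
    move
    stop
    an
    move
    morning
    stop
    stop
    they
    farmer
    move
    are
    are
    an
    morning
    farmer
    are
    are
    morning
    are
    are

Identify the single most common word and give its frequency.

Unigram frequencies (highest first):
  are: 17
  morning: 9
  stop: 6
  an: 5
  they: 4
  farmer: 3
  … (2 more, each ≤ 3)

"are", 17 times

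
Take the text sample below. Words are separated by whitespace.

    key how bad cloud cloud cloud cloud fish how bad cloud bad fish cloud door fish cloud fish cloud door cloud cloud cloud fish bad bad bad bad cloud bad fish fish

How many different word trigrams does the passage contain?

32 tokens → 30 trigram windows in total.
Repeated trigrams (each contributes count−1 duplicates):
  cloud cloud cloud: 3
  bad bad bad: 2
  bad cloud bad: 2
  cloud bad fish: 2
  cloud cloud fish: 2
  fish cloud door: 2
  how bad cloud: 2
8 duplicate windows → 30 − 8 = 22 distinct.

22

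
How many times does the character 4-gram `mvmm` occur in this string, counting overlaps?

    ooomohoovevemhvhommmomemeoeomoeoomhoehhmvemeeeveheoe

Sliding a length-4 window over the 52 characters (49 positions):
  (no match at any position)

0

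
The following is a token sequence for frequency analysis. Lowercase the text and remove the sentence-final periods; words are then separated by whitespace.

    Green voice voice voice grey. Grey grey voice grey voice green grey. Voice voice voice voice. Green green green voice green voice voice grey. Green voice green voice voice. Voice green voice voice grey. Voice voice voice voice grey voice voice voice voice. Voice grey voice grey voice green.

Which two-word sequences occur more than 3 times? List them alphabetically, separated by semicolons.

green voice; grey voice; voice green; voice grey; voice voice

Bigram counts meeting the condition (more than 3 times):
  green voice: 6
  grey voice: 7
  voice green: 6
  voice grey: 7
  voice voice: 16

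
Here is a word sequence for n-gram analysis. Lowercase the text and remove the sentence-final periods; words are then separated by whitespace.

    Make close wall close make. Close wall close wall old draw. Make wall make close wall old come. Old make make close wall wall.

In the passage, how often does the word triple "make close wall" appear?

Scanning the 22 overlapping trigram windows for "make close wall":
  position 1–3: make close wall
  position 5–7: make close wall
  position 14–16: make close wall
  position 21–23: make close wall

4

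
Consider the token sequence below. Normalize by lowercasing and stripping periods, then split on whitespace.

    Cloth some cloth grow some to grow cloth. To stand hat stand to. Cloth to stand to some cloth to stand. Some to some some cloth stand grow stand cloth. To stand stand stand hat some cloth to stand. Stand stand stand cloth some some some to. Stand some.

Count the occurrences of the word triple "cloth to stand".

Scanning the 47 overlapping trigram windows for "cloth to stand":
  position 8–10: cloth to stand
  position 14–16: cloth to stand
  position 19–21: cloth to stand
  position 30–32: cloth to stand
  position 37–39: cloth to stand

5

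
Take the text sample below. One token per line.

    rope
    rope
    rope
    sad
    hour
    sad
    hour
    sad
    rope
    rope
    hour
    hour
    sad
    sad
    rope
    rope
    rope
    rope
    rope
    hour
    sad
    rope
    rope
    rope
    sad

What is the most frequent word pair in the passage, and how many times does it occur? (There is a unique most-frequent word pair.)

Bigram frequencies (highest first):
  rope rope: 9
  hour sad: 4
  sad rope: 3
  rope sad: 2
  sad hour: 2
  rope hour: 2
  … (2 more, each ≤ 1)

"rope rope", 9 times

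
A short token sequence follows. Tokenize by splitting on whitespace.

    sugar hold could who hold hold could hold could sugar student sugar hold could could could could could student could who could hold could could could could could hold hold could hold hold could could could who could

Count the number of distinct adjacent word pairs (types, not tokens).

38 tokens → 37 bigram windows in total.
Repeated bigrams (each contributes count−1 duplicates):
  could could: 10
  hold could: 7
  could hold: 4
  could who: 3
  hold hold: 3
  sugar hold: 2
  who could: 2
24 duplicate windows → 37 − 24 = 13 distinct.

13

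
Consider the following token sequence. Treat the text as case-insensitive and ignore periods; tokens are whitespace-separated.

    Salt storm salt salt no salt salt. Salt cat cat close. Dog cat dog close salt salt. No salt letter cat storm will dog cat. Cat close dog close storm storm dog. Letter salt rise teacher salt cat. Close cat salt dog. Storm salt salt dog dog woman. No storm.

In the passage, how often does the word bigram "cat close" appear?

Scanning the 49 overlapping bigram windows for "cat close":
  position 10–11: cat close
  position 26–27: cat close
  position 38–39: cat close

3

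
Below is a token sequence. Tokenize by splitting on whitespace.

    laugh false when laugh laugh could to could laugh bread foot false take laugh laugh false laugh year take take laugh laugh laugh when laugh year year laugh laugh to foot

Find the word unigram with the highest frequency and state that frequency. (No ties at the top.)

"laugh", 13 times

Unigram frequencies (highest first):
  laugh: 13
  false: 3
  take: 3
  year: 3
  when: 2
  could: 2
  … (3 more, each ≤ 2)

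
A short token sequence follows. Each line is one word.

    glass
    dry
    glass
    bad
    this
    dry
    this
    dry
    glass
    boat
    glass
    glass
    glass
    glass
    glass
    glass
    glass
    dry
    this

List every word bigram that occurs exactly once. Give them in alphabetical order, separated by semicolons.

Bigram counts meeting the condition (exactly once):
  bad this: 1
  boat glass: 1
  glass bad: 1
  glass boat: 1

bad this; boat glass; glass bad; glass boat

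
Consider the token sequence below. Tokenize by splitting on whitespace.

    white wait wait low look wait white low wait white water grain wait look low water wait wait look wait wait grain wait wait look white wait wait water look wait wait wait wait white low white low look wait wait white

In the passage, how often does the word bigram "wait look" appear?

3

Scanning the 41 overlapping bigram windows for "wait look":
  position 13–14: wait look
  position 18–19: wait look
  position 24–25: wait look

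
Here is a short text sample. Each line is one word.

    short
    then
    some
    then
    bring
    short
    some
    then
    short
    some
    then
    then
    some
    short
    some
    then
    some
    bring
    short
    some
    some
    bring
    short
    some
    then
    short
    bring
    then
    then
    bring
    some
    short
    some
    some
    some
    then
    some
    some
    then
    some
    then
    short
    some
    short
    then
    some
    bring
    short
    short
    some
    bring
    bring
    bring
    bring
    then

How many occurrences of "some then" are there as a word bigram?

8

Scanning the 54 overlapping bigram windows for "some then":
  position 3–4: some then
  position 7–8: some then
  position 10–11: some then
  position 15–16: some then
  position 24–25: some then
  position 35–36: some then
  position 38–39: some then
  position 40–41: some then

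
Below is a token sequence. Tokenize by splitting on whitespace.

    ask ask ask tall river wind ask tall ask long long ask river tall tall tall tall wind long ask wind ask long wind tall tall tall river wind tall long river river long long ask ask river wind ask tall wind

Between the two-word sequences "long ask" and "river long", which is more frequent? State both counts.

"long ask": 3 occurrences
"river long": 1 occurrence

"long ask" (3 vs 1)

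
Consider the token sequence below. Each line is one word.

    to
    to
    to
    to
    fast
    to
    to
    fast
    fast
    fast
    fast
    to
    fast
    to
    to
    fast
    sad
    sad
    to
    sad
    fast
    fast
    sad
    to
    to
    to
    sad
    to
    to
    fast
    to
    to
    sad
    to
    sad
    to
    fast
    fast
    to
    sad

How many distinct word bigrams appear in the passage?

40 tokens → 39 bigram windows in total.
Repeated bigrams (each contributes count−1 duplicates):
  to to: 9
  to fast: 6
  fast fast: 5
  fast to: 5
  sad to: 5
  to sad: 5
  fast sad: 2
30 duplicate windows → 39 − 30 = 9 distinct.

9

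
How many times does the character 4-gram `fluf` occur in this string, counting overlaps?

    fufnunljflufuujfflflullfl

Sliding a length-4 window over the 25 characters (22 positions):
  position 9–12: fluf

1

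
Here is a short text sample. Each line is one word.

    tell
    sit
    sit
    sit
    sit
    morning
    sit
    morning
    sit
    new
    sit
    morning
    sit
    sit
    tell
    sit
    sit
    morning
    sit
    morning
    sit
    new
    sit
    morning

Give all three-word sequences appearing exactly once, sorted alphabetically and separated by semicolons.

morning sit sit; sit sit tell; sit tell sit

Trigram counts meeting the condition (exactly once):
  morning sit sit: 1
  sit sit tell: 1
  sit tell sit: 1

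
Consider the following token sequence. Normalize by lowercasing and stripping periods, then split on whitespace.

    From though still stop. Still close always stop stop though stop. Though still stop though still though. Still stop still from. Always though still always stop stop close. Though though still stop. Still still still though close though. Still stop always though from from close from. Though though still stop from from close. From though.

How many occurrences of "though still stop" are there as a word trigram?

6

Scanning the 53 overlapping trigram windows for "though still stop":
  position 2–4: though still stop
  position 12–14: though still stop
  position 17–19: though still stop
  position 30–32: though still stop
  position 38–40: though still stop
  position 48–50: though still stop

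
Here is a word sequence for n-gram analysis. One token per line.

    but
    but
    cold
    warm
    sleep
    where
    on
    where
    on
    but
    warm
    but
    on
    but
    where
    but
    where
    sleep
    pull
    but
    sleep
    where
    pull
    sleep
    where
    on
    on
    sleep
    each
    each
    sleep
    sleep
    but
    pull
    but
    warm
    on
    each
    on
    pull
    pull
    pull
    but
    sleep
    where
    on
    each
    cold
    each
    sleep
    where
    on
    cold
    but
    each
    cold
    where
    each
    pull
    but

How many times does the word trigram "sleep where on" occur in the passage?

Scanning the 58 overlapping trigram windows for "sleep where on":
  position 5–7: sleep where on
  position 24–26: sleep where on
  position 44–46: sleep where on
  position 50–52: sleep where on

4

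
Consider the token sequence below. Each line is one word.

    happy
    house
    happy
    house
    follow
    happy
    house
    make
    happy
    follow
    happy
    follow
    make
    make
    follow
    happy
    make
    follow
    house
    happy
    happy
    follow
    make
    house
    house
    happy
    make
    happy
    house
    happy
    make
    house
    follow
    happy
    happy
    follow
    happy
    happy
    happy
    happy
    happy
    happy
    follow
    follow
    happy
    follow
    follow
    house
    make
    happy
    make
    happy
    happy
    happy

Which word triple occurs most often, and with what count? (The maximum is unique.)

"happy happy happy", 5 times

Trigram frequencies (highest first):
  happy happy happy: 5
  happy happy follow: 3
  happy house happy: 2
  house follow happy: 2
  house make happy: 2
  happy follow happy: 2
  … (30 more, each ≤ 2)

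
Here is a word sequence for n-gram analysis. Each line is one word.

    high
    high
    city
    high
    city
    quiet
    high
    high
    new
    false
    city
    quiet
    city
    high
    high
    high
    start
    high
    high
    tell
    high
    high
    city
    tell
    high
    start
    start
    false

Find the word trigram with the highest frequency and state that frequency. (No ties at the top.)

"high high city", 2 times

Trigram frequencies (highest first):
  high high city: 2
  high city high: 1
  city high city: 1
  high city quiet: 1
  city quiet high: 1
  quiet high high: 1
  … (19 more, each ≤ 1)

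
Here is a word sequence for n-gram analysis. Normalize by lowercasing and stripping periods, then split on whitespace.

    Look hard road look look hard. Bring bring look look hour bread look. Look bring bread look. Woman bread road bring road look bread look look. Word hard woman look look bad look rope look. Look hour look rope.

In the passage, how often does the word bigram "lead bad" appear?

Scanning the 38 overlapping bigram windows for "lead bad":
  (none found)

0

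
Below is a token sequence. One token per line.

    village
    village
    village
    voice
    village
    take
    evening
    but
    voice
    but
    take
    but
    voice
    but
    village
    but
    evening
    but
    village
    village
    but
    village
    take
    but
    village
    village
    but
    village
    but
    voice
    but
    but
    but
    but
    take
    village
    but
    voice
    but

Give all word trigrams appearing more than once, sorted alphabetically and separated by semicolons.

but but but; but village but; but village village; but voice but; village but village; village but voice; village village but

Trigram counts meeting the condition (more than once):
  but but but: 2
  but village but: 2
  but village village: 2
  but voice but: 4
  village but village: 2
  village but voice: 2
  village village but: 2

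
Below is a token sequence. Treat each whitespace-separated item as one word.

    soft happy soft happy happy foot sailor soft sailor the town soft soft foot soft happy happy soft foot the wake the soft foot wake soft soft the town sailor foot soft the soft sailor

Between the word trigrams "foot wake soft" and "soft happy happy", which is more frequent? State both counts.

"foot wake soft": 1 occurrence
"soft happy happy": 2 occurrences

"soft happy happy" (2 vs 1)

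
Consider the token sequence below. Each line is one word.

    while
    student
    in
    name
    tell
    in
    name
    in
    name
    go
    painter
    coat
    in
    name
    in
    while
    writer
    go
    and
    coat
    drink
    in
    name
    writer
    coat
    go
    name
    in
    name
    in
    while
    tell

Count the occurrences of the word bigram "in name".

6

Scanning the 31 overlapping bigram windows for "in name":
  position 3–4: in name
  position 6–7: in name
  position 8–9: in name
  position 13–14: in name
  position 22–23: in name
  position 28–29: in name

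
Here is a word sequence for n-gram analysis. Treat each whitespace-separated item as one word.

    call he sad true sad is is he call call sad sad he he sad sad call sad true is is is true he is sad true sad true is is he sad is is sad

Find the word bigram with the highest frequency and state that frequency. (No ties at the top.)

Bigram frequencies (highest first):
  is is: 5
  sad true: 4
  he sad: 3
  true sad: 2
  sad is: 2
  is he: 2
  … (13 more, each ≤ 2)

"is is", 5 times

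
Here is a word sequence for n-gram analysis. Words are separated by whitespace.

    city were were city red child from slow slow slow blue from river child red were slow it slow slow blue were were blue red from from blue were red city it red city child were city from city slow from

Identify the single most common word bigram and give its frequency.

Bigram frequencies (highest first):
  slow slow: 3
  were were: 2
  were city: 2
  slow blue: 2
  blue were: 2
  red city: 2
  … (27 more, each ≤ 1)

"slow slow", 3 times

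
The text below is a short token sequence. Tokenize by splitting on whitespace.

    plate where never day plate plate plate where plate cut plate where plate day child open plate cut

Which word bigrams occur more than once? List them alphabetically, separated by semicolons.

plate cut; plate plate; plate where; where plate

Bigram counts meeting the condition (more than once):
  plate cut: 2
  plate plate: 2
  plate where: 3
  where plate: 2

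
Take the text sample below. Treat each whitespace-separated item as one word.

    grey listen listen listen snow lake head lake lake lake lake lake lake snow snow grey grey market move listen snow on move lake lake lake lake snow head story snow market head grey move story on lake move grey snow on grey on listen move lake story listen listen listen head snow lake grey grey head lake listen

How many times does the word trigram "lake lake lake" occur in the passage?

Scanning the 57 overlapping trigram windows for "lake lake lake":
  position 8–10: lake lake lake
  position 9–11: lake lake lake
  position 10–12: lake lake lake
  position 11–13: lake lake lake
  position 24–26: lake lake lake
  position 25–27: lake lake lake

6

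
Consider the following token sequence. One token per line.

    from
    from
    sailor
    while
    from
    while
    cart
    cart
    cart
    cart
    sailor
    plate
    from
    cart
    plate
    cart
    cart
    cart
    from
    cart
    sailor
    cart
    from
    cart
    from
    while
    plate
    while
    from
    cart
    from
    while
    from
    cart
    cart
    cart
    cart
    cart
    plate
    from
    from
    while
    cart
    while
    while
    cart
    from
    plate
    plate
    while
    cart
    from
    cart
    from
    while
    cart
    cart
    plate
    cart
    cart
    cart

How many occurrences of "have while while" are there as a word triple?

0

Scanning the 59 overlapping trigram windows for "have while while":
  (none found)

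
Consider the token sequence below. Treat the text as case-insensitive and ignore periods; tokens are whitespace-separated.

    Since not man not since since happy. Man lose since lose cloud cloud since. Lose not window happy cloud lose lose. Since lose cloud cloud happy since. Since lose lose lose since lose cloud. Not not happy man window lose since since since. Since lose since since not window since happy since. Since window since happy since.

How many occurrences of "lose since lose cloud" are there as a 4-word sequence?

3

Scanning the 54 overlapping 4-gram windows for "lose since lose cloud":
  position 9–12: lose since lose cloud
  position 21–24: lose since lose cloud
  position 31–34: lose since lose cloud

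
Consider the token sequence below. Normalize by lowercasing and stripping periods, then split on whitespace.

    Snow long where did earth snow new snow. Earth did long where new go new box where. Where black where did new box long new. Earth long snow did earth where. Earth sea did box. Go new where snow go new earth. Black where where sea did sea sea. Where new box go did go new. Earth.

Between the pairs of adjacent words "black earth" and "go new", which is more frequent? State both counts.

"black earth": 0 occurrences
"go new": 4 occurrences

"go new" (4 vs 0)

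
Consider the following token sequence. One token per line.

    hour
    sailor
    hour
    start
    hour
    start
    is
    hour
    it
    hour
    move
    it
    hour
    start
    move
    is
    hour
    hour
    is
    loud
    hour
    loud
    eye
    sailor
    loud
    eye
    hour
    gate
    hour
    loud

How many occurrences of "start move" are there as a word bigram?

1

Scanning the 29 overlapping bigram windows for "start move":
  position 14–15: start move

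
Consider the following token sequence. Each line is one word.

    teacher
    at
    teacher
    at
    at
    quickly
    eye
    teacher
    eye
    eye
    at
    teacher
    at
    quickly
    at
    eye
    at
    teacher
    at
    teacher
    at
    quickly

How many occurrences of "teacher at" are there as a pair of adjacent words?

5

Scanning the 21 overlapping bigram windows for "teacher at":
  position 1–2: teacher at
  position 3–4: teacher at
  position 12–13: teacher at
  position 18–19: teacher at
  position 20–21: teacher at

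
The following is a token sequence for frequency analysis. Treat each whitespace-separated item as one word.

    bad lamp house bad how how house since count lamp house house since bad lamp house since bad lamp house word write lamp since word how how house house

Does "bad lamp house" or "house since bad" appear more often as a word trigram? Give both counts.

"bad lamp house" (3 vs 2)

"bad lamp house": 3 occurrences
"house since bad": 2 occurrences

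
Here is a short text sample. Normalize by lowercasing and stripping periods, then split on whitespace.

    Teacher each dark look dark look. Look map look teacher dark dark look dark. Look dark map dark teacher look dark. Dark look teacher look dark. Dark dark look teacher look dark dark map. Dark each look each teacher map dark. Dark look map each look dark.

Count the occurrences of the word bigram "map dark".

3

Scanning the 46 overlapping bigram windows for "map dark":
  position 17–18: map dark
  position 34–35: map dark
  position 40–41: map dark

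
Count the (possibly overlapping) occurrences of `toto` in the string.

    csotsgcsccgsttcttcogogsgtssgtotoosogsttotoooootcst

Sliding a length-4 window over the 50 characters (47 positions):
  position 29–32: toto
  position 39–42: toto

2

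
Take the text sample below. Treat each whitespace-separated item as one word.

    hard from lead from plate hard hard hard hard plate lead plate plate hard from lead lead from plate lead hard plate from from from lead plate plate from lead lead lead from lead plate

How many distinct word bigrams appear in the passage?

14

35 tokens → 34 bigram windows in total.
Repeated bigrams (each contributes count−1 duplicates):
  from lead: 5
  hard hard: 3
  lead from: 3
  lead lead: 3
  lead plate: 3
  from from: 2
  from plate: 2
  hard from: 2
  … (5 more repeated)
20 duplicate windows → 34 − 20 = 14 distinct.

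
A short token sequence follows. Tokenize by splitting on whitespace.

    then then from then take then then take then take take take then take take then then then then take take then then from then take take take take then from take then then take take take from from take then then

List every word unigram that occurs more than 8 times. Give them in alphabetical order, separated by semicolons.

Unigram counts meeting the condition (more than 8 times):
  take: 18
  then: 19

take; then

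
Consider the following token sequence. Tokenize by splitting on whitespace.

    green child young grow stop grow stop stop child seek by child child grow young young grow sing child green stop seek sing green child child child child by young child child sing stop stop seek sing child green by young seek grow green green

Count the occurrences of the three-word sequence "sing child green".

Scanning the 43 overlapping trigram windows for "sing child green":
  position 18–20: sing child green
  position 37–39: sing child green

2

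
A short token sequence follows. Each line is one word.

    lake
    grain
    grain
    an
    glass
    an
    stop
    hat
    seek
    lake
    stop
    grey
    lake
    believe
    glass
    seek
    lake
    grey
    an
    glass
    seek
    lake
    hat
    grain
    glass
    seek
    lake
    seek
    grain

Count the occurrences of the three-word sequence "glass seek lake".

Scanning the 27 overlapping trigram windows for "glass seek lake":
  position 15–17: glass seek lake
  position 20–22: glass seek lake
  position 25–27: glass seek lake

3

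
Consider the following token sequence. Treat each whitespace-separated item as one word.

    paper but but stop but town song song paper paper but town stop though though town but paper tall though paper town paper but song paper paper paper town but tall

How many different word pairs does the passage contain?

31 tokens → 30 bigram windows in total.
Repeated bigrams (each contributes count−1 duplicates):
  paper but: 3
  paper paper: 3
  but town: 2
  paper town: 2
  song paper: 2
  town but: 2
8 duplicate windows → 30 − 8 = 22 distinct.

22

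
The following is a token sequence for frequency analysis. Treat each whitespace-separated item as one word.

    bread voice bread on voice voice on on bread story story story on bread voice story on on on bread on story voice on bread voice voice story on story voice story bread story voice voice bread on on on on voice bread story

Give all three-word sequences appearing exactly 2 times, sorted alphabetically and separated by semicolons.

Trigram counts meeting the condition (exactly 2 times):
  on bread voice: 2
  on on bread: 2
  on story voice: 2
  voice bread on: 2
  voice story on: 2

on bread voice; on on bread; on story voice; voice bread on; voice story on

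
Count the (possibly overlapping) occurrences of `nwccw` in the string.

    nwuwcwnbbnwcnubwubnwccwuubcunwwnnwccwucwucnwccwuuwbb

Sliding a length-5 window over the 52 characters (48 positions):
  position 19–23: nwccw
  position 33–37: nwccw
  position 43–47: nwccw

3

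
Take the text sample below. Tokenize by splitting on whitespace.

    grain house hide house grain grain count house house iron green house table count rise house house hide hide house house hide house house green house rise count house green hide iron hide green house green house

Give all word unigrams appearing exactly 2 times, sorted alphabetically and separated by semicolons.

iron; rise

Unigram counts meeting the condition (exactly 2 times):
  iron: 2
  rise: 2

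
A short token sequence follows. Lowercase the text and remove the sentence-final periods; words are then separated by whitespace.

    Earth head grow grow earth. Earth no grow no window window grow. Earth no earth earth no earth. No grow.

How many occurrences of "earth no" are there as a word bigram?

4

Scanning the 19 overlapping bigram windows for "earth no":
  position 6–7: earth no
  position 13–14: earth no
  position 16–17: earth no
  position 18–19: earth no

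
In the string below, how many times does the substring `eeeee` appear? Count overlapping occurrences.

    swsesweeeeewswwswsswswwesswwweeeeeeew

Sliding a length-5 window over the 37 characters (33 positions):
  position 7–11: eeeee
  position 30–34: eeeee
  position 31–35: eeeee
  position 32–36: eeeee

4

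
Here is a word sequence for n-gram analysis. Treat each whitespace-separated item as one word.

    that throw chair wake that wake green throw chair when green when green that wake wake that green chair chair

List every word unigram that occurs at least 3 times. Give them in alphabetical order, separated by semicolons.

Unigram counts meeting the condition (at least 3 times):
  chair: 4
  green: 4
  that: 4
  wake: 4

chair; green; that; wake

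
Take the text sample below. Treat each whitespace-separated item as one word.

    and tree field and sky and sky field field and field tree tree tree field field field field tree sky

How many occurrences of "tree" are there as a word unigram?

Scanning the 20 tokens for "tree":
  position 2: tree
  position 12: tree
  position 13: tree
  position 14: tree
  position 19: tree

5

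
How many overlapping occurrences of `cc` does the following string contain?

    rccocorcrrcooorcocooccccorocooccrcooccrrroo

Sliding a length-2 window over the 43 characters (42 positions):
  position 2–3: cc
  position 21–22: cc
  position 22–23: cc
  position 23–24: cc
  position 31–32: cc
  position 37–38: cc

6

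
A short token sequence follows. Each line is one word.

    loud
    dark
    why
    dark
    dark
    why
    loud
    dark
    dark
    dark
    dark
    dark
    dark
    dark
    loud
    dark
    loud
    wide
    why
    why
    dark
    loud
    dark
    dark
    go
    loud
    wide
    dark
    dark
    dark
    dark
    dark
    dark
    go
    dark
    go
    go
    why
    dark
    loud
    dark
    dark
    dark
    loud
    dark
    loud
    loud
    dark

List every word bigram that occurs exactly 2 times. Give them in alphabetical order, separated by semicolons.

Bigram counts meeting the condition (exactly 2 times):
  dark why: 2
  loud wide: 2

dark why; loud wide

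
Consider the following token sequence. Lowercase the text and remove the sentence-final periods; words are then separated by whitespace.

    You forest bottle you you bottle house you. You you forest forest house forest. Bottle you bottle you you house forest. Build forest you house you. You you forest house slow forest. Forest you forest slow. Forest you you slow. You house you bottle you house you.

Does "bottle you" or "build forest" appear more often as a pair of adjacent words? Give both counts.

"bottle you" (4 vs 1)

"bottle you": 4 occurrences
"build forest": 1 occurrence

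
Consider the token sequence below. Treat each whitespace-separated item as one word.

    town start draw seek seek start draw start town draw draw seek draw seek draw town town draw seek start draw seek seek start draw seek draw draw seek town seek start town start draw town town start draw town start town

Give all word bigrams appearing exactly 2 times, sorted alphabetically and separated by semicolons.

draw draw; seek seek; town draw; town town

Bigram counts meeting the condition (exactly 2 times):
  draw draw: 2
  seek seek: 2
  town draw: 2
  town town: 2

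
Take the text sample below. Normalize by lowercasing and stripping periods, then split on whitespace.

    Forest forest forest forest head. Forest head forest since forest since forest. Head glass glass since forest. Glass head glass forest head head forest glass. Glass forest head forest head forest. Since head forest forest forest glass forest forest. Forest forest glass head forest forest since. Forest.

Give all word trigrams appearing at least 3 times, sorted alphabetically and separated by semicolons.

Trigram counts meeting the condition (at least 3 times):
  forest forest forest: 5
  forest head forest: 4
  forest since forest: 3

forest forest forest; forest head forest; forest since forest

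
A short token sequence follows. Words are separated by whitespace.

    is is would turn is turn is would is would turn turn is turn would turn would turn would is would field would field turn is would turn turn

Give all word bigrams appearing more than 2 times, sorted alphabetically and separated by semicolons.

Bigram counts meeting the condition (more than 2 times):
  is would: 5
  turn is: 4
  turn would: 3
  would turn: 5

is would; turn is; turn would; would turn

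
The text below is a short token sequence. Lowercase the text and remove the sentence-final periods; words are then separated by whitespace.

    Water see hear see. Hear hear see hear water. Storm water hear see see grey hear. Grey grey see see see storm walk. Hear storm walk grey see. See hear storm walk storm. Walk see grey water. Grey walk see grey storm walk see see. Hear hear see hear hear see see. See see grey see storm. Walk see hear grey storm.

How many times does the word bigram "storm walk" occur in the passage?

Scanning the 61 overlapping bigram windows for "storm walk":
  position 22–23: storm walk
  position 25–26: storm walk
  position 31–32: storm walk
  position 33–34: storm walk
  position 42–43: storm walk
  position 57–58: storm walk

6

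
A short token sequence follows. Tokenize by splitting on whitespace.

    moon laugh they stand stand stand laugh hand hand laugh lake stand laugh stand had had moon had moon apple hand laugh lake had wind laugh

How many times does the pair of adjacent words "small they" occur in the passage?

0

Scanning the 25 overlapping bigram windows for "small they":
  (none found)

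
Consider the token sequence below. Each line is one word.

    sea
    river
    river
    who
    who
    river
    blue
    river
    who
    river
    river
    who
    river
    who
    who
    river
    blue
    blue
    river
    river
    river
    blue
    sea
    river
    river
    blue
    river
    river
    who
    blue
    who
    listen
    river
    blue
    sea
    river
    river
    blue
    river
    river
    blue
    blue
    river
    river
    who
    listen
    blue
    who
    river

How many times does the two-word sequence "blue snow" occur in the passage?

0

Scanning the 48 overlapping bigram windows for "blue snow":
  (none found)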